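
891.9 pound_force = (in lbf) 891.9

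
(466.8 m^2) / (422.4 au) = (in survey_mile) 4.59e-15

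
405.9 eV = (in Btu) 6.164e-20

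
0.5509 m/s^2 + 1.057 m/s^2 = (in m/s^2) 1.608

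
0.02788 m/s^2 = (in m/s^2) 0.02788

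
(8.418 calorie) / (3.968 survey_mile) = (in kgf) 0.0005624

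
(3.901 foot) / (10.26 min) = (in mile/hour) 0.004321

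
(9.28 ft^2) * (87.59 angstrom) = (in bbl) 4.75e-08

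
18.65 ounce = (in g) 528.7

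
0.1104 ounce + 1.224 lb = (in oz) 19.69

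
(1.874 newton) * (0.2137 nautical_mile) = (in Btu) 0.703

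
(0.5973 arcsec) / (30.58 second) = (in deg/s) 5.426e-06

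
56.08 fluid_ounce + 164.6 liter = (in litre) 166.3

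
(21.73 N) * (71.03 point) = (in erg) 5.445e+06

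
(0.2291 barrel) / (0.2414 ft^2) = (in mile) 0.001009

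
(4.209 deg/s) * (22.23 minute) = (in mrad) 9.798e+04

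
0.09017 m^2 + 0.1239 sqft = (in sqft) 1.094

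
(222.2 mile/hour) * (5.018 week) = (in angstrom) 3.015e+18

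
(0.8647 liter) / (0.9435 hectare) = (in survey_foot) 3.007e-07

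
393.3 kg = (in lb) 867.1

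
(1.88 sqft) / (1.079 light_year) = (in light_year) 1.808e-33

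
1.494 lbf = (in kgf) 0.6777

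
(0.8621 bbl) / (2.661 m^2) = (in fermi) 5.151e+13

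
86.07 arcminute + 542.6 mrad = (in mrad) 567.6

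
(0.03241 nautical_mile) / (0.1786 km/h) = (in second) 1210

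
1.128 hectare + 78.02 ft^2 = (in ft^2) 1.215e+05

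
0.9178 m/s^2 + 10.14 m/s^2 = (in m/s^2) 11.06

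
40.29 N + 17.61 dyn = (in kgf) 4.108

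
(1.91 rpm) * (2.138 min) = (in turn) 4.084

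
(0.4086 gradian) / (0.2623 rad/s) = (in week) 4.046e-08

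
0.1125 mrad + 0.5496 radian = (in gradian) 35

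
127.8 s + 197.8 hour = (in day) 8.243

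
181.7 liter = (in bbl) 1.143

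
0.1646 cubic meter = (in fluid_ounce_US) 5566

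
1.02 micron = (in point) 0.002891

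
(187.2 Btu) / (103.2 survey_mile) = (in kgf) 0.1213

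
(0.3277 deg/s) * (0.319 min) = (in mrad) 109.5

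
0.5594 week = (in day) 3.916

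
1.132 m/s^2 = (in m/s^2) 1.132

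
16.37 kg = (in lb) 36.09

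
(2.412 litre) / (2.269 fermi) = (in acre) 2.627e+08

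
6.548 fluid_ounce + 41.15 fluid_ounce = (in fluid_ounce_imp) 49.65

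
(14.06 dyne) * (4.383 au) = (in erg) 9.219e+14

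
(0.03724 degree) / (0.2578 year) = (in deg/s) 4.581e-09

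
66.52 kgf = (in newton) 652.3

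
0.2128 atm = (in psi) 3.127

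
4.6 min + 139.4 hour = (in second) 5.021e+05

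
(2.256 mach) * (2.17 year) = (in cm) 5.257e+12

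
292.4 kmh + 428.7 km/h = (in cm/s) 2.003e+04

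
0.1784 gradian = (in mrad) 2.802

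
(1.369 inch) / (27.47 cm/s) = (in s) 0.1266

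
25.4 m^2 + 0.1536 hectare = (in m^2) 1561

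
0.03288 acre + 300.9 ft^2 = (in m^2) 161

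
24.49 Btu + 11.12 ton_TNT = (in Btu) 4.41e+07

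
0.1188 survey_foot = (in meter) 0.03621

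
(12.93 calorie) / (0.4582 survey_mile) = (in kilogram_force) 0.007481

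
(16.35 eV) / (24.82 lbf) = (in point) 6.726e-17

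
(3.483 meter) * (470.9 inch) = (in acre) 0.01029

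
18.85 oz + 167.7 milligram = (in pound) 1.178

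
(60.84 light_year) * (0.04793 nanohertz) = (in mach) 8.102e+04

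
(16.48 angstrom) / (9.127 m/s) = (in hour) 5.016e-14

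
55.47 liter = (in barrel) 0.3489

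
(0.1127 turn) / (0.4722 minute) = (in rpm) 0.2387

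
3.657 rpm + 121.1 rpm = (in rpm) 124.8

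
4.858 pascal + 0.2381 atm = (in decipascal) 2.413e+05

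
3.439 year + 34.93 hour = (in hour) 3.016e+04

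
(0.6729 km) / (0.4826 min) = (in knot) 45.17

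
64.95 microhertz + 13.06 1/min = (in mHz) 217.7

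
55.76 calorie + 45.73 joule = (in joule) 279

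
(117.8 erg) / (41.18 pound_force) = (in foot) 2.11e-07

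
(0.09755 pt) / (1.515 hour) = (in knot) 1.227e-08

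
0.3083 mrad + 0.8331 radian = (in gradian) 53.06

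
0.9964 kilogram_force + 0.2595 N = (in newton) 10.03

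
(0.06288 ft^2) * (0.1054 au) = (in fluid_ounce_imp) 3.242e+12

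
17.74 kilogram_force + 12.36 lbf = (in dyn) 2.289e+07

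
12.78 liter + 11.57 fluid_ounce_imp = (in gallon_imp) 2.884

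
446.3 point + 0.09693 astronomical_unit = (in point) 4.11e+13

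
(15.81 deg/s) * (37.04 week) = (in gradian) 3.935e+08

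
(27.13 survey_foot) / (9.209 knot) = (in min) 0.02909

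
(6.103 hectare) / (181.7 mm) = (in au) 2.245e-06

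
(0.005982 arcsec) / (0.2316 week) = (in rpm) 1.977e-12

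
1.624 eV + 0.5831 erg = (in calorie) 1.394e-08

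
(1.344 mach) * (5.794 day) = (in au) 0.001531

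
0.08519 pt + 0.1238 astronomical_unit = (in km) 1.852e+07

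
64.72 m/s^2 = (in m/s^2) 64.72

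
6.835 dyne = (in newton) 6.835e-05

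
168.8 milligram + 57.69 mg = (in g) 0.2265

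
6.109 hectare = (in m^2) 6.109e+04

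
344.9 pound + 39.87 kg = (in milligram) 1.963e+08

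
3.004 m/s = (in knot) 5.839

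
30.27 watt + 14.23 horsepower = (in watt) 1.064e+04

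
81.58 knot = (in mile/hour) 93.88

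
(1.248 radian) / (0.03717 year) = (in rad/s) 1.065e-06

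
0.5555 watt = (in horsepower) 0.0007449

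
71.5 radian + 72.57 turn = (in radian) 527.5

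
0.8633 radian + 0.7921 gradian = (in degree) 50.18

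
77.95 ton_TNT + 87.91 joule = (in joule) 3.261e+11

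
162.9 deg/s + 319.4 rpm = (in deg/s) 2079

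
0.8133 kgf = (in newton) 7.976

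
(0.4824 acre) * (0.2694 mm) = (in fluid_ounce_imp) 1.851e+04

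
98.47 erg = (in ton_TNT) 2.353e-15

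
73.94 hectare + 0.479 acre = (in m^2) 7.413e+05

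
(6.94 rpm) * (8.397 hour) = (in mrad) 2.197e+07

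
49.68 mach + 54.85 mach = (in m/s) 3.559e+04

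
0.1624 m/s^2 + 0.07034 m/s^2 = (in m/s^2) 0.2327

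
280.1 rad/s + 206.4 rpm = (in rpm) 2881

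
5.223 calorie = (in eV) 1.364e+20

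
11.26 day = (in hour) 270.2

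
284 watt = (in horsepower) 0.3809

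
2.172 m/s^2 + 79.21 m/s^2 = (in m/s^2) 81.38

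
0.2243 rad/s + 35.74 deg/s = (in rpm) 8.099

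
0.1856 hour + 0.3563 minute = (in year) 2.187e-05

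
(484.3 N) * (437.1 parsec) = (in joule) 6.532e+21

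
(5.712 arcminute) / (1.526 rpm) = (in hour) 2.888e-06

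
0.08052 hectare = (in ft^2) 8667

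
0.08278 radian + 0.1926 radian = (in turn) 0.04383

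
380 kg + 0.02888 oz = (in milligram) 3.8e+08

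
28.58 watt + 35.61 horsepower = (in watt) 2.658e+04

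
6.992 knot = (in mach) 0.01056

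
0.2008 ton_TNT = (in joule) 8.401e+08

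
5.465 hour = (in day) 0.2277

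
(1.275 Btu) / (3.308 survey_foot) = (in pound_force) 299.9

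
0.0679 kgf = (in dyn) 6.659e+04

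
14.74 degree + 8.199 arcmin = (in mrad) 259.6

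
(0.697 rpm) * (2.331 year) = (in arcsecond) 1.107e+12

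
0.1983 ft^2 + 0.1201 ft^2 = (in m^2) 0.02958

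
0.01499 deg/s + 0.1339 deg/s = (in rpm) 0.02482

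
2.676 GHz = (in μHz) 2.676e+15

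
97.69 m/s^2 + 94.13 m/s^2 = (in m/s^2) 191.8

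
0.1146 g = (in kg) 0.0001146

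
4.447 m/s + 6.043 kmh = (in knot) 11.91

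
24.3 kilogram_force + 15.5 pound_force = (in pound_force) 69.07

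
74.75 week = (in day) 523.2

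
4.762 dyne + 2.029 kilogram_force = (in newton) 19.9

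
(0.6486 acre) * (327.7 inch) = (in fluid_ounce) 7.388e+08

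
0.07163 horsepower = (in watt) 53.41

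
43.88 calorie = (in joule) 183.6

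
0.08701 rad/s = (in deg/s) 4.985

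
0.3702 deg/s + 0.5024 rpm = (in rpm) 0.5641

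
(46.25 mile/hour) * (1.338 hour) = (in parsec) 3.227e-12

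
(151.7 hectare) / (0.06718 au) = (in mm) 0.1509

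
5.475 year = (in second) 1.727e+08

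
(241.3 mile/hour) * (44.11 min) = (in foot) 9.366e+05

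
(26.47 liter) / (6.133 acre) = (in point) 0.003023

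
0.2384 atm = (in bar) 0.2416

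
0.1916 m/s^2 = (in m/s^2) 0.1916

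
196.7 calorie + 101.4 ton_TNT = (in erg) 4.243e+18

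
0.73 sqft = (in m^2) 0.06782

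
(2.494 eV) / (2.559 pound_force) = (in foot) 1.152e-19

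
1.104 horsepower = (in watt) 823.3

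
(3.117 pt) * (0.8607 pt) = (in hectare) 3.339e-11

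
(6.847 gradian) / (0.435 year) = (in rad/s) 7.84e-09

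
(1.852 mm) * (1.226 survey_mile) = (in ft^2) 39.33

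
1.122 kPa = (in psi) 0.1627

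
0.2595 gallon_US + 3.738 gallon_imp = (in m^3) 0.01798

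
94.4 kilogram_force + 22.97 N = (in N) 948.7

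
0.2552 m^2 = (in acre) 6.306e-05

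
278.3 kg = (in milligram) 2.783e+08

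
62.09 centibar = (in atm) 0.6128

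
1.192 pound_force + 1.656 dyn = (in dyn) 5.302e+05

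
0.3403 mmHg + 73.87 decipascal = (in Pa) 52.76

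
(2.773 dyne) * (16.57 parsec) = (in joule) 1.418e+13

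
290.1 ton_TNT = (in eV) 7.576e+30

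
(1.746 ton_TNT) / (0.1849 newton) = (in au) 0.2641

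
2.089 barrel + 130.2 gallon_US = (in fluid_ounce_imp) 2.904e+04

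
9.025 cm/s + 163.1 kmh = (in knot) 88.24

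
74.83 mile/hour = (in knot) 65.03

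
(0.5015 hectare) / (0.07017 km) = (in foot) 234.5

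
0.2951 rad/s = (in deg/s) 16.91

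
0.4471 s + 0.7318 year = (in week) 38.16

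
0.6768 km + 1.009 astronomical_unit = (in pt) 4.279e+14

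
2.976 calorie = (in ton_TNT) 2.976e-09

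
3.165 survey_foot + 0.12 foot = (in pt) 2838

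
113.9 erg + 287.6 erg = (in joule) 4.015e-05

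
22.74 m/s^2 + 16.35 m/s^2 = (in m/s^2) 39.09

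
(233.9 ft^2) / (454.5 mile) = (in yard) 3.249e-05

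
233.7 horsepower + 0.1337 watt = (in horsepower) 233.7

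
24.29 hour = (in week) 0.1446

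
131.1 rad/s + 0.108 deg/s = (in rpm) 1252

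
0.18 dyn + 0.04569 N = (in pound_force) 0.01027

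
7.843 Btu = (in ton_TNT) 1.978e-06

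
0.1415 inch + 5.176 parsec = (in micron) 1.597e+23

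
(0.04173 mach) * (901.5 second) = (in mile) 7.959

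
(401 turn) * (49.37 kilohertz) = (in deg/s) 7.127e+09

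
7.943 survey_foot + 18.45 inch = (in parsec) 9.365e-17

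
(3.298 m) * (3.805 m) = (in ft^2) 135.1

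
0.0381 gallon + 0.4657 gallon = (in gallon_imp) 0.4195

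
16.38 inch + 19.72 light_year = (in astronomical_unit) 1.247e+06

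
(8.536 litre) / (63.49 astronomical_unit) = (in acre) 2.221e-19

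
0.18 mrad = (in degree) 0.01031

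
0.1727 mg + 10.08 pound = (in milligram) 4.572e+06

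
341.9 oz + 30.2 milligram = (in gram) 9693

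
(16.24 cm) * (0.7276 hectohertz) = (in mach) 0.0347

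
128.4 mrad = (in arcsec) 2.648e+04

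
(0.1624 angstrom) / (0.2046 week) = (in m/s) 1.312e-16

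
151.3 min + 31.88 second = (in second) 9110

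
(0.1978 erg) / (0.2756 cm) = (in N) 7.177e-06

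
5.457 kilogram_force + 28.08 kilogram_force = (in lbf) 73.94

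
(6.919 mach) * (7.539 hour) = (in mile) 3.973e+04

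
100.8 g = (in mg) 1.008e+05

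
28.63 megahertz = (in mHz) 2.863e+10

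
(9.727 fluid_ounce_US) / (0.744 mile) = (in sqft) 2.586e-06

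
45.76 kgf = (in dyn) 4.488e+07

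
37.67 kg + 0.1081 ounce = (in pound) 83.05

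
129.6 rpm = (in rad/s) 13.57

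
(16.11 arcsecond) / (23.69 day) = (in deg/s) 2.186e-09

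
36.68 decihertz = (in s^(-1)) 3.668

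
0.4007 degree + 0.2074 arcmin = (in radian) 0.007054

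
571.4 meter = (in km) 0.5714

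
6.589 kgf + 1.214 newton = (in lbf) 14.8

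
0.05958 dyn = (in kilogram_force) 6.075e-08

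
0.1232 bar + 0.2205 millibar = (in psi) 1.79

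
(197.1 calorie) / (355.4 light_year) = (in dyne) 2.453e-11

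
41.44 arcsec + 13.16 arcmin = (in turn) 0.0006412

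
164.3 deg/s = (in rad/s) 2.868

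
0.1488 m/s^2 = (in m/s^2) 0.1488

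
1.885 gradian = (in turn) 0.004713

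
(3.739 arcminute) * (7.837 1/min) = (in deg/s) 0.00814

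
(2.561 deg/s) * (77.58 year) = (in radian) 1.094e+08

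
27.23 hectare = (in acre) 67.29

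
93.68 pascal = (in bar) 0.0009368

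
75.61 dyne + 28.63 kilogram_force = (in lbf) 63.12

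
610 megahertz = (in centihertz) 6.1e+10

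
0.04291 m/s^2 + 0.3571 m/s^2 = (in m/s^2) 0.4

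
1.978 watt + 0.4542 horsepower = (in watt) 340.7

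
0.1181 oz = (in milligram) 3348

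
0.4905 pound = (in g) 222.5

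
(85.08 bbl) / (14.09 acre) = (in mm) 0.2372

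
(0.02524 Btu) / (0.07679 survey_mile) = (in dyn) 2.155e+04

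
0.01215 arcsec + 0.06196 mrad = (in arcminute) 0.2132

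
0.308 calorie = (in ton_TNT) 3.08e-10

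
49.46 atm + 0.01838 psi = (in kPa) 5012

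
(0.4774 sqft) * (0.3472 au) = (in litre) 2.304e+12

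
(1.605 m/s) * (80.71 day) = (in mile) 6955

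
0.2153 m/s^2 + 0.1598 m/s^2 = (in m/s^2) 0.3751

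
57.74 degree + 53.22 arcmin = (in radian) 1.023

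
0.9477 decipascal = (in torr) 0.0007108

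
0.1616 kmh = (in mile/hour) 0.1004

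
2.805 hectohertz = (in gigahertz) 2.805e-07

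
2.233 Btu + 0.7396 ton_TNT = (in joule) 3.094e+09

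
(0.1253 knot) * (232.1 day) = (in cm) 1.293e+08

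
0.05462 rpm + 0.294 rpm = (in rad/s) 0.03651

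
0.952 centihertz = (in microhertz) 9520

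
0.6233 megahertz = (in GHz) 0.0006233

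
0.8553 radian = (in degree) 49.01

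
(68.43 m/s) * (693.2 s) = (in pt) 1.345e+08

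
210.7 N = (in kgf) 21.49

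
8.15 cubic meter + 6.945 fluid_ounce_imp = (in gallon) 2153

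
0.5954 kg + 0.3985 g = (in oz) 21.02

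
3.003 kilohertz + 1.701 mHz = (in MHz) 0.003003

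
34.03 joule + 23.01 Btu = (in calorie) 5810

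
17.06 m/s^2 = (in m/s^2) 17.06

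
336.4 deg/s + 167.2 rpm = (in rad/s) 23.38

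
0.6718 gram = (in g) 0.6718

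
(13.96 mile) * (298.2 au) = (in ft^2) 1.079e+19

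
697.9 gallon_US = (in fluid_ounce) 8.933e+04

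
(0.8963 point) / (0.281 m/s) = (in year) 3.568e-11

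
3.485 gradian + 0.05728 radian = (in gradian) 7.132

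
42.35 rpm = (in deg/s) 254.1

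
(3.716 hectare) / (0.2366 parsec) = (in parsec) 1.65e-28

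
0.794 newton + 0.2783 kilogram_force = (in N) 3.523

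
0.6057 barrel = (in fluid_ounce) 3256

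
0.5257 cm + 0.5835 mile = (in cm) 9.391e+04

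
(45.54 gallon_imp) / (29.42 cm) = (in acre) 0.0001739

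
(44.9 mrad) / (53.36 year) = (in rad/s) 2.668e-11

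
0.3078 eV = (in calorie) 1.179e-20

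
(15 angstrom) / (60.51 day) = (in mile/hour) 6.418e-16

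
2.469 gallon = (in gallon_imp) 2.056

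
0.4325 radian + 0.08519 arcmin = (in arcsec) 8.921e+04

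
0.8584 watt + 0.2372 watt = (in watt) 1.096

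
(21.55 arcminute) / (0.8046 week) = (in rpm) 1.23e-07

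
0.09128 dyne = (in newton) 9.128e-07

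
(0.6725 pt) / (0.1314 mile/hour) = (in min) 6.731e-05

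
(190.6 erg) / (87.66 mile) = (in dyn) 1.351e-05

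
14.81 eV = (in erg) 2.373e-11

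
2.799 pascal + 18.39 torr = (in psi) 0.356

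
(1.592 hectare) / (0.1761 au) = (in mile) 3.755e-10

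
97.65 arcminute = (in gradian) 1.808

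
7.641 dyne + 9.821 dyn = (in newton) 0.0001746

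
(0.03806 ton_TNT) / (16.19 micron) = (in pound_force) 2.211e+12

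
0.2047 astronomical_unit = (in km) 3.062e+07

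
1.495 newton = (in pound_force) 0.3361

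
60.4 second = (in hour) 0.01678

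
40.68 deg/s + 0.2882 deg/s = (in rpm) 6.828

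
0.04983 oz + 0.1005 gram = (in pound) 0.003336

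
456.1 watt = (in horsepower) 0.6116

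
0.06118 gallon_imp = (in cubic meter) 0.0002781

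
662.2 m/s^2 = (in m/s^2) 662.2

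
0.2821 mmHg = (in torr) 0.2821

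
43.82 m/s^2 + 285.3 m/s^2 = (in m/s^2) 329.1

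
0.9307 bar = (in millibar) 930.7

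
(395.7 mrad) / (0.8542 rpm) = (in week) 7.314e-06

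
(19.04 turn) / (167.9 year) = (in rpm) 2.158e-07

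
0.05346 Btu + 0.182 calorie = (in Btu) 0.05418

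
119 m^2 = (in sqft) 1281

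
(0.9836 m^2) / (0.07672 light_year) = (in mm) 1.355e-12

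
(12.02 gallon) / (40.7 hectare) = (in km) 1.118e-10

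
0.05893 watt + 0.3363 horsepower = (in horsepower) 0.3364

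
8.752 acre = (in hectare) 3.542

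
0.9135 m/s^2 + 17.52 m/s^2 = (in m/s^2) 18.43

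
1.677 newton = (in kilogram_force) 0.171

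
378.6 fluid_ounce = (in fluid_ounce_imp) 394.1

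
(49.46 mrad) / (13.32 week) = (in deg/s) 3.518e-07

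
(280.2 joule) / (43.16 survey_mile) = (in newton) 0.004034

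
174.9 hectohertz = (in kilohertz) 17.49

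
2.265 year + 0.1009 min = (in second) 7.143e+07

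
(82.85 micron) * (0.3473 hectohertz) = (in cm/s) 0.2877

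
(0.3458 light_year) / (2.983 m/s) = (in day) 1.269e+10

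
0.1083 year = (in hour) 948.7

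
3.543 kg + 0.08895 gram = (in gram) 3543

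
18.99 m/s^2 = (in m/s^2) 18.99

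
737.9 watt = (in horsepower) 0.9895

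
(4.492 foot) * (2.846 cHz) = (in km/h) 0.1403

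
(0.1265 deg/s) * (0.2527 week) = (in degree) 1.933e+04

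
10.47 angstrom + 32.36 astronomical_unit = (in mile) 3.008e+09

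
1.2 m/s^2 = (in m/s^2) 1.2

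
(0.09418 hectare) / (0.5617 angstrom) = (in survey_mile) 1.042e+10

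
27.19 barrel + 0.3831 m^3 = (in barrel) 29.6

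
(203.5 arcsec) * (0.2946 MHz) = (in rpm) 2776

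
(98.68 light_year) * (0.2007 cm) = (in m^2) 1.874e+15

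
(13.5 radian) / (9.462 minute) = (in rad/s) 0.02378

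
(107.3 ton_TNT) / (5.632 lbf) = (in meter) 1.792e+10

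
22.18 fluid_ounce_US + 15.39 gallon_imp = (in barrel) 0.4442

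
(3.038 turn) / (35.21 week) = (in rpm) 8.56e-06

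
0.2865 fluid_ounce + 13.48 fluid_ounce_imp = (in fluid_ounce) 13.24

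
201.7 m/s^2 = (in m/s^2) 201.7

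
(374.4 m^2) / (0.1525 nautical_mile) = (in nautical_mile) 0.0007158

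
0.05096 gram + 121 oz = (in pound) 7.563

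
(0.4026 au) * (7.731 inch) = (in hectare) 1.183e+06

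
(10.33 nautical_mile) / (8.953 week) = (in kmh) 0.01272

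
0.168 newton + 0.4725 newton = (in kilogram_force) 0.06531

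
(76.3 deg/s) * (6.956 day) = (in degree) 4.586e+07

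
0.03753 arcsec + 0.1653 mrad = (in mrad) 0.1655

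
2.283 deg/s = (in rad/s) 0.03985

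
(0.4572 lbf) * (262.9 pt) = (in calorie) 0.04508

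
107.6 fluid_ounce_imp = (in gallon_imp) 0.6725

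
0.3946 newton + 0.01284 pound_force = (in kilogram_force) 0.04606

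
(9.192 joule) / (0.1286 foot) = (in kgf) 23.91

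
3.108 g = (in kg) 0.003108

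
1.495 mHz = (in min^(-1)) 0.0897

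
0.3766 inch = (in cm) 0.9566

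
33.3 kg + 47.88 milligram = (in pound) 73.41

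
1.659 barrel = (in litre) 263.8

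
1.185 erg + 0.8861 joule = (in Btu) 0.0008399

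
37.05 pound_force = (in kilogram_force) 16.81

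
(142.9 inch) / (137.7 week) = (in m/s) 4.358e-08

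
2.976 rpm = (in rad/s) 0.3116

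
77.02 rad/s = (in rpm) 735.5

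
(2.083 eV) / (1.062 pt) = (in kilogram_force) 9.084e-17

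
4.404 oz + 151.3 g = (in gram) 276.2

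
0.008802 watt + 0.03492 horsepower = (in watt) 26.05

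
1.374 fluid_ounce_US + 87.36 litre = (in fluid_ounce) 2955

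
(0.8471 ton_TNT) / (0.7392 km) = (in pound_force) 1.078e+06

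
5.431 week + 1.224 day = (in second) 3.39e+06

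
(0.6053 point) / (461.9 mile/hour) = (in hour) 2.873e-10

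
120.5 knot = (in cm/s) 6199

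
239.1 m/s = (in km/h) 860.8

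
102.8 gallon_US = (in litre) 389.1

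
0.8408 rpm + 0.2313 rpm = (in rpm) 1.072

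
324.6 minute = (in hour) 5.41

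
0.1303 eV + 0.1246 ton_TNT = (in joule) 5.213e+08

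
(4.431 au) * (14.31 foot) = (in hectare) 2.891e+08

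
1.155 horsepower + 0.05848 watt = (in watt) 861.3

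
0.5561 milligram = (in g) 0.0005561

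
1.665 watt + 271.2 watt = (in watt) 272.9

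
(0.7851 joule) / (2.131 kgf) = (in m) 0.03757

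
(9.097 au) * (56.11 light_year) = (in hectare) 7.224e+25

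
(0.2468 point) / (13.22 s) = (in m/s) 6.586e-06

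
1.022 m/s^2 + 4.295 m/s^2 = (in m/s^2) 5.317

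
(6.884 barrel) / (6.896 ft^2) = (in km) 0.001708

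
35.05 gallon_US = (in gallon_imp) 29.19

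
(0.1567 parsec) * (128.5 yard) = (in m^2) 5.681e+17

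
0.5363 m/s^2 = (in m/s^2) 0.5363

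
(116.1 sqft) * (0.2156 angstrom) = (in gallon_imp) 5.115e-08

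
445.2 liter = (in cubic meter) 0.4452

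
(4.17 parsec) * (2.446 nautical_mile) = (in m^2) 5.829e+20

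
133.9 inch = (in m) 3.401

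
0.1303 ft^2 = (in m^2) 0.01211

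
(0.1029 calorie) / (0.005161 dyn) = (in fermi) 8.342e+21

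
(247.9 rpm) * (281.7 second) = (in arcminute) 2.514e+07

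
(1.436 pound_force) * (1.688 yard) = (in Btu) 0.009345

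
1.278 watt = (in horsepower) 0.001714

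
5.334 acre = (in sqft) 2.323e+05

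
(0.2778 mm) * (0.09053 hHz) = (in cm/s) 0.2515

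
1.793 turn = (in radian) 11.27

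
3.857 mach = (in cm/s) 1.313e+05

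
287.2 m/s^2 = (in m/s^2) 287.2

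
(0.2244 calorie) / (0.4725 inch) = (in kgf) 7.977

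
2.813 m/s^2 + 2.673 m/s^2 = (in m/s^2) 5.486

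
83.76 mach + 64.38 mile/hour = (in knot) 5.549e+04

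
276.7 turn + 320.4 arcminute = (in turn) 276.7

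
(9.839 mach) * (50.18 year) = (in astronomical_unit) 35.44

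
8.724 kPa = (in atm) 0.0861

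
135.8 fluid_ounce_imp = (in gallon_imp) 0.8488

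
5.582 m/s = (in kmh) 20.1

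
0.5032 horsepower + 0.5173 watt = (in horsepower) 0.5039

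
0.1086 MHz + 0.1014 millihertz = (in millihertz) 1.086e+08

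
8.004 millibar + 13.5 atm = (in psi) 198.5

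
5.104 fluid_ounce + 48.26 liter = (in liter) 48.41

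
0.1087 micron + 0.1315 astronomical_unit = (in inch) 7.745e+11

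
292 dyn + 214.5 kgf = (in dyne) 2.104e+08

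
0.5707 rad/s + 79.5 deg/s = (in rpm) 18.7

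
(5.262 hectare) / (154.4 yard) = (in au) 2.491e-09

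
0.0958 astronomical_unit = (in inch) 5.642e+11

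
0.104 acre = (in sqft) 4530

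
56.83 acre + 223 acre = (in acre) 279.8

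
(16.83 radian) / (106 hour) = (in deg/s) 0.002527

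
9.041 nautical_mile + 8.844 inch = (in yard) 1.831e+04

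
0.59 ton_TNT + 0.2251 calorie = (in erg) 2.469e+16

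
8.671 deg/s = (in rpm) 1.445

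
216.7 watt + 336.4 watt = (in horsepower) 0.7417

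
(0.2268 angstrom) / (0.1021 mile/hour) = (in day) 5.751e-15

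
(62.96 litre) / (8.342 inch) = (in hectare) 2.971e-05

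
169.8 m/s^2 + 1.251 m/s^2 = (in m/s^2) 171.1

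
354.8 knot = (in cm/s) 1.825e+04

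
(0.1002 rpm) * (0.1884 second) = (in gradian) 0.1259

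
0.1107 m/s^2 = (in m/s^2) 0.1107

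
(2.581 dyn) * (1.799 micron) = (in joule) 4.643e-11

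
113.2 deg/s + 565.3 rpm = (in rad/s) 61.17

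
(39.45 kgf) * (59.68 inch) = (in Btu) 0.5558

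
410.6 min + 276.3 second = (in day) 0.2883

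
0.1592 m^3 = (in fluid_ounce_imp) 5603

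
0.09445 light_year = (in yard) 9.772e+14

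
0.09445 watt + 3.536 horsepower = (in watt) 2637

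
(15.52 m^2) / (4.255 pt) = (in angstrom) 1.034e+14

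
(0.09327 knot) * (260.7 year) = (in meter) 3.945e+08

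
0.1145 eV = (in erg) 1.834e-13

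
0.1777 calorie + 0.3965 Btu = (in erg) 4.191e+09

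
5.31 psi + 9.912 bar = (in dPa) 1.028e+07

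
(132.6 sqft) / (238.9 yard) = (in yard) 0.06167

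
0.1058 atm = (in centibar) 10.72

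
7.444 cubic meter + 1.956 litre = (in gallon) 1967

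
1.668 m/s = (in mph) 3.731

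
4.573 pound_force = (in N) 20.34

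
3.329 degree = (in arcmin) 199.7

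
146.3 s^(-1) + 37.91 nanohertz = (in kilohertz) 0.1463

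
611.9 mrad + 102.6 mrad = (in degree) 40.94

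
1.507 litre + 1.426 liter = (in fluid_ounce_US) 99.18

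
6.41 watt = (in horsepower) 0.008596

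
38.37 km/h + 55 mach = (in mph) 4.192e+04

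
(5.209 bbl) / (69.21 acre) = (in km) 2.957e-09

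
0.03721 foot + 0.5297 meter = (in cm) 54.1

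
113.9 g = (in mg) 1.139e+05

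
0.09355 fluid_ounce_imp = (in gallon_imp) 0.0005847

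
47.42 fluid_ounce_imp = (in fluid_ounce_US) 45.56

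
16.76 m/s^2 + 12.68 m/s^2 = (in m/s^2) 29.44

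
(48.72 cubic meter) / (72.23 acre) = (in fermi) 1.667e+11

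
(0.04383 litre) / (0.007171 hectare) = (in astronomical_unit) 4.086e-18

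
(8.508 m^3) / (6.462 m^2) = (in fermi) 1.317e+15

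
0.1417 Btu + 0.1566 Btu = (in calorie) 75.22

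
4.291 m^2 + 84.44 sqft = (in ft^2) 130.6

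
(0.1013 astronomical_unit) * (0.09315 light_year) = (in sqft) 1.438e+26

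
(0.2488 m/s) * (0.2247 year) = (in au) 1.179e-05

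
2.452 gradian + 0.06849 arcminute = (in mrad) 38.54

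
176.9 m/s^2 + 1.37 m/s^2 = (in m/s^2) 178.3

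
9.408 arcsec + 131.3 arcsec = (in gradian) 0.04343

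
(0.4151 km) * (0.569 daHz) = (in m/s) 2362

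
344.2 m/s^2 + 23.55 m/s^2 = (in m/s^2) 367.8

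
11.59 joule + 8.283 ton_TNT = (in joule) 3.466e+10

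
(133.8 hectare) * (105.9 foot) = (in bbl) 2.716e+08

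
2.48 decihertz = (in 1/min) 14.88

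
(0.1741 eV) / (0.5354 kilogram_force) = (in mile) 3.301e-24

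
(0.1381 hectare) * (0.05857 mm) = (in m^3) 0.08089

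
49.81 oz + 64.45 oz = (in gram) 3239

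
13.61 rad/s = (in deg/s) 779.8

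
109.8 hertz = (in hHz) 1.098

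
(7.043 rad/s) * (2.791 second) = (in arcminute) 6.758e+04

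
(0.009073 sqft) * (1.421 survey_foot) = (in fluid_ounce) 12.34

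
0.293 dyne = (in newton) 2.93e-06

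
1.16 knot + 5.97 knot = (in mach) 0.01077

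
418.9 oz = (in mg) 1.188e+07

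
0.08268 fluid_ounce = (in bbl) 1.538e-05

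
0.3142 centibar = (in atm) 0.003101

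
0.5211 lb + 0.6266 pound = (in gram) 520.6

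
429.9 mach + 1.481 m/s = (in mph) 3.274e+05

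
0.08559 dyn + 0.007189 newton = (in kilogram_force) 0.0007332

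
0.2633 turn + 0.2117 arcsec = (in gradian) 105.3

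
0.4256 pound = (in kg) 0.193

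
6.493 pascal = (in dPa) 64.93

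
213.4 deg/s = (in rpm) 35.57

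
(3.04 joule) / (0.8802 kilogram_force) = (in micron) 3.522e+05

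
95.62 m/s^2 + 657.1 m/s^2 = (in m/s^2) 752.7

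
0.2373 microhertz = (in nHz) 237.3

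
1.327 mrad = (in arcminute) 4.562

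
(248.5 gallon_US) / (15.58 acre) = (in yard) 1.632e-05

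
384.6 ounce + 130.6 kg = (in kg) 141.5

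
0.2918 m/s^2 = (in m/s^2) 0.2918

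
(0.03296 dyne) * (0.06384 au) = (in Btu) 2.984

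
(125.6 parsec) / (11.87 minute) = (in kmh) 1.959e+16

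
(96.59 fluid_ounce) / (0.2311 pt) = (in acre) 0.008658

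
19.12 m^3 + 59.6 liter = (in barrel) 120.6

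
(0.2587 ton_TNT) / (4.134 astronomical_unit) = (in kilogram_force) 0.0001785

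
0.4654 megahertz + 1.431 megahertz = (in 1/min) 1.138e+08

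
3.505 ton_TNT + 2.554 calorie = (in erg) 1.466e+17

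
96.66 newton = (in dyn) 9.666e+06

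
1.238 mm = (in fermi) 1.238e+12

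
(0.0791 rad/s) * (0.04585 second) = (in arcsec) 748.1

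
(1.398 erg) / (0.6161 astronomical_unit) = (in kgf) 1.547e-19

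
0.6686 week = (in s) 4.044e+05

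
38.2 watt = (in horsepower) 0.05123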